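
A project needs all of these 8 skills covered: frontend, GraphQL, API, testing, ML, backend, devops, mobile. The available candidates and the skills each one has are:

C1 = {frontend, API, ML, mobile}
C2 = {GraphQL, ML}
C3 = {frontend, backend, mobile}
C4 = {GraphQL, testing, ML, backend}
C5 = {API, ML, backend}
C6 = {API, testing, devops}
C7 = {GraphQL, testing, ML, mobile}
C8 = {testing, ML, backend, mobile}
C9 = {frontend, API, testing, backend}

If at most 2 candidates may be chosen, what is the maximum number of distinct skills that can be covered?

7

Choosing C1, C4 covers {frontend, GraphQL, API, testing, ML, backend, mobile} — 7 skills.
No choice of 2 candidates does better; here devops is left uncovered.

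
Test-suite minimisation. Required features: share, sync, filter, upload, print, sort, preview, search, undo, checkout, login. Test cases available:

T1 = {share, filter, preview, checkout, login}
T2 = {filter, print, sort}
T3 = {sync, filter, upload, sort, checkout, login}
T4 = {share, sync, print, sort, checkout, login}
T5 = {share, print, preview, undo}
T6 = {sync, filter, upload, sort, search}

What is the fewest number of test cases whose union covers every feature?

3

T1, T5, T6 together cover {share, sync, filter, upload, print, sort, preview, search, undo, checkout, login} — every feature.
No 2 of the 6 test cases cover everything (all 15 pairs fall short), so 3 is minimum.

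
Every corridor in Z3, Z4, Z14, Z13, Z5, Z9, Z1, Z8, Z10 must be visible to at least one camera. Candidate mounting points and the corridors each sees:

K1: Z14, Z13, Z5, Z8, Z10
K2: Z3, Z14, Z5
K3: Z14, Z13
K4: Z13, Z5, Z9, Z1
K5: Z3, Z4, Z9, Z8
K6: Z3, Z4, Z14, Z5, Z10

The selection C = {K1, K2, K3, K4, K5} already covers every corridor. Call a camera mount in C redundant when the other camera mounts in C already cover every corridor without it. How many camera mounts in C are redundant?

Drop K1: Z10 uncovered — not redundant.
Drop K2: the rest still cover every corridor — redundant.
Drop K3: the rest still cover every corridor — redundant.
Drop K4: Z1 uncovered — not redundant.
Drop K5: Z4 uncovered — not redundant.
2 redundant: K2, K3.

2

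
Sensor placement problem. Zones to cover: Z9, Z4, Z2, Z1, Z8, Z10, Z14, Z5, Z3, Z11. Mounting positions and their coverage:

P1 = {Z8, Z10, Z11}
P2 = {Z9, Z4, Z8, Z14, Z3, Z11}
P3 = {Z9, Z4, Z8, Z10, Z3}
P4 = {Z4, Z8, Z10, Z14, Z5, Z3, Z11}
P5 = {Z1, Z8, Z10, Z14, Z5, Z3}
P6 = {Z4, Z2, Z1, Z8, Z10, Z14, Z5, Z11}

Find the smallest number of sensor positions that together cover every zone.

P2, P6 together cover {Z9, Z4, Z2, Z1, Z8, Z10, Z14, Z5, Z3, Z11} — every zone.
No single sensor position contains all 10 zones, so 2 is optimal.

2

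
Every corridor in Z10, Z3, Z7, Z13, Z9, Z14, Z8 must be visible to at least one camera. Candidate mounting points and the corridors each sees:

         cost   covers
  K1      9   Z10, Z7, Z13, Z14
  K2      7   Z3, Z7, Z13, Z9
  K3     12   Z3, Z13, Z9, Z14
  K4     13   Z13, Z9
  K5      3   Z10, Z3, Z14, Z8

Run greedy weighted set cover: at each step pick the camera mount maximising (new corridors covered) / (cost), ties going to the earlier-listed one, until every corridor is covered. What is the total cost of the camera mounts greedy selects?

10

Pick 1: K5 adds 4 new (Z10, Z3, Z14, Z8) at cost 3 (ratio 4/3).
Pick 2: K2 adds 3 new (Z7, Z13, Z9) at cost 7 (ratio 3/7).
Greedy total cost: 3 + 7 = 10.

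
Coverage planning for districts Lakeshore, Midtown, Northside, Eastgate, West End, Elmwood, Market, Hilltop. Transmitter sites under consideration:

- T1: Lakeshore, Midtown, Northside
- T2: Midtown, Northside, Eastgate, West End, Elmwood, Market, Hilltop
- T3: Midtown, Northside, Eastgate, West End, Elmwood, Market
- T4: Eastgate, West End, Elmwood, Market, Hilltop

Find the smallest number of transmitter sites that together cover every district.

2

T1, T2 together cover {Lakeshore, Midtown, Northside, Eastgate, West End, Elmwood, Market, Hilltop} — every district.
No single transmitter site contains all 8 districts, so 2 is optimal.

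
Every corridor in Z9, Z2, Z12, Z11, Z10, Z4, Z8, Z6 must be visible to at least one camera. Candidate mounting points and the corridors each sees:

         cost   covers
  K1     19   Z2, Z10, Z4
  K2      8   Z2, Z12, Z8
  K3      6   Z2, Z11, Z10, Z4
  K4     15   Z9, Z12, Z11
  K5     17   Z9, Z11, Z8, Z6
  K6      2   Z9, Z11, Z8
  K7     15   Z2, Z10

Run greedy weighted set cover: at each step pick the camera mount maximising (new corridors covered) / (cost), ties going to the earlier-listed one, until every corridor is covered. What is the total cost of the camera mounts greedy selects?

33

Pick 1: K6 adds 3 new (Z9, Z11, Z8) at cost 2 (ratio 3/2).
Pick 2: K3 adds 3 new (Z2, Z10, Z4) at cost 6 (ratio 3/6).
Pick 3: K2 adds 1 new (Z12) at cost 8 (ratio 1/8).
Pick 4: K5 adds 1 new (Z6) at cost 17 (ratio 1/17).
Greedy total cost: 2 + 6 + 8 + 17 = 33. (The true optimum is 31, so greedy overshoots here.)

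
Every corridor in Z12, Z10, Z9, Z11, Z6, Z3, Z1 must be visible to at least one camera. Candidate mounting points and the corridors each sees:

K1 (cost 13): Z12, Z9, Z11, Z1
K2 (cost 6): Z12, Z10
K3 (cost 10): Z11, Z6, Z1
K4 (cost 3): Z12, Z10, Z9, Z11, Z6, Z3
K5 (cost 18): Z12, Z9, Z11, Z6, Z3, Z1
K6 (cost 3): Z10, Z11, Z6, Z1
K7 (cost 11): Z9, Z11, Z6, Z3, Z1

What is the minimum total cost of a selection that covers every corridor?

6

K4, K6 cover every corridor at cost 3 + 3 = 6.
Any cover uses at least 2 camera mounts; among all covering selections none totals below 6.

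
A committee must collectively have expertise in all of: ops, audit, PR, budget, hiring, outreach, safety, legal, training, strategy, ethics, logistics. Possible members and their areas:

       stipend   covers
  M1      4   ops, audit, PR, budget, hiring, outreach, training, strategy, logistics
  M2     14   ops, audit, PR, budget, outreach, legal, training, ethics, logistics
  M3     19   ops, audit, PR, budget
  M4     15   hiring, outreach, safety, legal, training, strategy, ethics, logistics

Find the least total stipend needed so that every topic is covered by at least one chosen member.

M1, M4 cover every topic at stipend 4 + 15 = 19.
Any cover uses at least 2 members; among all covering selections none totals below 19.

19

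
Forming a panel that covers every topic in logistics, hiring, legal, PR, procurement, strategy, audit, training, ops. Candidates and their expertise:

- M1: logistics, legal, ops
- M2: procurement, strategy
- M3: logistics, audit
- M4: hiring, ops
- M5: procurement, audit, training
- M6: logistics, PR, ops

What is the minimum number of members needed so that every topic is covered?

M1, M2, M4, M5, M6 together cover {logistics, hiring, legal, PR, procurement, strategy, audit, training, ops} — every topic.
No 4 of the 6 members cover everything (all 15 size-4 selections fall short), so 5 is minimum.

5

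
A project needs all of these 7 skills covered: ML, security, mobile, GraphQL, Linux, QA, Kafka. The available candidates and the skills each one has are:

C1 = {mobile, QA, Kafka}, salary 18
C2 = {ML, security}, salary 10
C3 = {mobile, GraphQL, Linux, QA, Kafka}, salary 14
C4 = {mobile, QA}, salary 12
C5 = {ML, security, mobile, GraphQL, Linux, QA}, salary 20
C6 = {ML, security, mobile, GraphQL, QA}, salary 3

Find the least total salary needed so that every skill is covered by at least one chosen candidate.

C3, C6 cover every skill at salary 14 + 3 = 17.
Any cover uses at least 2 candidates; among all covering selections none totals below 17.

17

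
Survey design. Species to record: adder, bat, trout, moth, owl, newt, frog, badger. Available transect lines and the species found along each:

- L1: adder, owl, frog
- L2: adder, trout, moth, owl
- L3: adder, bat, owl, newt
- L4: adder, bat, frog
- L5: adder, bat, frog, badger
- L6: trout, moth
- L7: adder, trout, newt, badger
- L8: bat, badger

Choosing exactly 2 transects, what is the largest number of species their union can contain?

7

Choosing L2, L5 covers {adder, bat, trout, moth, owl, frog, badger} — 7 species.
No choice of 2 transects does better; here newt is left uncovered.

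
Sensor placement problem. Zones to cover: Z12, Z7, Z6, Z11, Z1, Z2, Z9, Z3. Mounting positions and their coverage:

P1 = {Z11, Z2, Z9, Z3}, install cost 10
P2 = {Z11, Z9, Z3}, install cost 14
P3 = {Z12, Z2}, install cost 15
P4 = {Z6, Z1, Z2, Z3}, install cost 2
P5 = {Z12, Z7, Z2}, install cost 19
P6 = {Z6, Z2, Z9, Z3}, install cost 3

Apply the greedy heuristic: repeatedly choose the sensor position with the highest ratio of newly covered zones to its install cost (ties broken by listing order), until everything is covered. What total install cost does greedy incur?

34

Pick 1: P4 adds 4 new (Z6, Z1, Z2, Z3) at install cost 2 (ratio 4/2).
Pick 2: P6 adds 1 new (Z9) at install cost 3 (ratio 1/3).
Pick 3: P5 adds 2 new (Z12, Z7) at install cost 19 (ratio 2/19).
Pick 4: P1 adds 1 new (Z11) at install cost 10 (ratio 1/10).
Greedy total install cost: 2 + 3 + 19 + 10 = 34. (The true optimum is 31, so greedy overshoots here.)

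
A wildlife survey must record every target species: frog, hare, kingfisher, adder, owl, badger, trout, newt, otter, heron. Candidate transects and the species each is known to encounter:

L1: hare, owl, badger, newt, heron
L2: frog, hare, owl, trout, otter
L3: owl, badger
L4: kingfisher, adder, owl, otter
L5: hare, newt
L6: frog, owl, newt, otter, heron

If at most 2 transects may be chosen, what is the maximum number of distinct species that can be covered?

8

Choosing L1, L2 covers {frog, hare, owl, badger, trout, newt, otter, heron} — 8 species.
No choice of 2 transects does better; here kingfisher, adder are left uncovered.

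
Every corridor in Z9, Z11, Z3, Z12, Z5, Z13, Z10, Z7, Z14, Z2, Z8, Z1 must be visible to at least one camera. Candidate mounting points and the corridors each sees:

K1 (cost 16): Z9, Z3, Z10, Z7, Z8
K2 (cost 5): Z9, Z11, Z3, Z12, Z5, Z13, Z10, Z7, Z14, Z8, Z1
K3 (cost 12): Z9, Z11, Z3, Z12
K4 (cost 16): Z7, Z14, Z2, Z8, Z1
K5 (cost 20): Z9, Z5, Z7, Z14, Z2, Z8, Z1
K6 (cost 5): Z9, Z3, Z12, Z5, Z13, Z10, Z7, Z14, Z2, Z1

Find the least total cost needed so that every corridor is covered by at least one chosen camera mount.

10

K2, K6 cover every corridor at cost 5 + 5 = 10.
Any cover uses at least 2 camera mounts; among all covering selections none totals below 10.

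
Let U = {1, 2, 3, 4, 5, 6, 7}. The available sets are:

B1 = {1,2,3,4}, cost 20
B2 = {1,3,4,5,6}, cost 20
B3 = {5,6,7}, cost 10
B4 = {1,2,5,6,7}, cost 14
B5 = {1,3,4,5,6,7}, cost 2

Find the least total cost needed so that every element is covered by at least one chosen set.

16

B4, B5 cover every element at cost 14 + 2 = 16.
Any cover uses at least 2 sets; among all covering selections none totals below 16.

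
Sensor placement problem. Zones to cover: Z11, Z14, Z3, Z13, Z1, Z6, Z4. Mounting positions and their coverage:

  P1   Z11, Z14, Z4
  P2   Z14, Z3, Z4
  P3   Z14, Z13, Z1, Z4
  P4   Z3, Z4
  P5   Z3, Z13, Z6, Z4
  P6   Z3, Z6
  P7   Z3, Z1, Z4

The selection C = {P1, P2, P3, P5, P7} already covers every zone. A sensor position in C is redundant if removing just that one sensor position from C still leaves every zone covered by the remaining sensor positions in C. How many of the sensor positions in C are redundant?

Drop P1: Z11 uncovered — not redundant.
Drop P2: the rest still cover every zone — redundant.
Drop P3: the rest still cover every zone — redundant.
Drop P5: Z6 uncovered — not redundant.
Drop P7: the rest still cover every zone — redundant.
3 redundant: P2, P3, P7.

3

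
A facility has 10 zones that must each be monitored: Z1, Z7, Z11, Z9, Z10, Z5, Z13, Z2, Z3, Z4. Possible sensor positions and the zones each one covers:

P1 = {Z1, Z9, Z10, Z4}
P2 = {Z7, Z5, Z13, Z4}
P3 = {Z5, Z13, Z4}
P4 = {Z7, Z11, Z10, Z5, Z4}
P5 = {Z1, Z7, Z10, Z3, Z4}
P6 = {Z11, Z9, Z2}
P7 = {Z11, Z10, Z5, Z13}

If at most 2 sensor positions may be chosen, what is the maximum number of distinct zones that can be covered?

Choosing P5, P6 covers {Z1, Z7, Z11, Z9, Z10, Z2, Z3, Z4} — 8 zones.
No choice of 2 sensor positions does better; here Z5, Z13 are left uncovered.

8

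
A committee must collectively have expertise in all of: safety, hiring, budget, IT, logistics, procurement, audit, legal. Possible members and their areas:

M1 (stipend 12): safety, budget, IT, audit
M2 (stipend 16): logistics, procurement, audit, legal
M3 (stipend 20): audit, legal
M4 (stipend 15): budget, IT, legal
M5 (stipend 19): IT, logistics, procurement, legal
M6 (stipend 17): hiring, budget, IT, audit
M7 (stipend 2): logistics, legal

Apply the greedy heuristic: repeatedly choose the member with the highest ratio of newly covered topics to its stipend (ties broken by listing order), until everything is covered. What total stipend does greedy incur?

Pick 1: M7 adds 2 new (logistics, legal) at stipend 2 (ratio 2/2).
Pick 2: M1 adds 4 new (safety, budget, IT, audit) at stipend 12 (ratio 4/12).
Pick 3: M2 adds 1 new (procurement) at stipend 16 (ratio 1/16).
Pick 4: M6 adds 1 new (hiring) at stipend 17 (ratio 1/17).
Greedy total stipend: 2 + 12 + 16 + 17 = 47. (The true optimum is 45, so greedy overshoots here.)

47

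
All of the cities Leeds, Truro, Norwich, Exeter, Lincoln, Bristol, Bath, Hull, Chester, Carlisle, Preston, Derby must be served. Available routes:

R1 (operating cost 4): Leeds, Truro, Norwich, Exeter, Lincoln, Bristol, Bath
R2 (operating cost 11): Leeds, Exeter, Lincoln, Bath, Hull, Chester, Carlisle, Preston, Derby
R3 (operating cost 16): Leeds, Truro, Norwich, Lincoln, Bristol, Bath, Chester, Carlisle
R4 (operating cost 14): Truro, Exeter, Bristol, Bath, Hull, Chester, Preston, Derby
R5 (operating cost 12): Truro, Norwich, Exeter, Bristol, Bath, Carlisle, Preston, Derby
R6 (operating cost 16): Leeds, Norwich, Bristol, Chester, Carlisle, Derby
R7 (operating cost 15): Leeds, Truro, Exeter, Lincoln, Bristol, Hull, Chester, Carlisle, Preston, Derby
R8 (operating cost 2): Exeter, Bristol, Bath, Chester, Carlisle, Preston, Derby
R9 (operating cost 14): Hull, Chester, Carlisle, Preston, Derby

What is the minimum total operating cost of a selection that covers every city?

R1, R2 cover every city at operating cost 4 + 11 = 15.
Any cover uses at least 2 routes; among all covering selections none totals below 15.
Greedy by coverage-per-operating cost would pick R8, R1, R2 for 17 — worse than the optimum 15.

15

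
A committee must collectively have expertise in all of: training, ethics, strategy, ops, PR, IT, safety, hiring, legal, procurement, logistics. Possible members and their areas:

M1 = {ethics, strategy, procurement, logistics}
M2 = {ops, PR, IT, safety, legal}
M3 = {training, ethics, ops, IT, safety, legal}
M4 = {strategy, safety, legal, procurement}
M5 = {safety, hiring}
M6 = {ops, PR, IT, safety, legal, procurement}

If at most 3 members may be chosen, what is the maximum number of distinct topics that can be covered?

10

Choosing M1, M2, M3 covers {training, ethics, strategy, ops, PR, IT, safety, legal, procurement, logistics} — 10 topics.
No choice of 3 members does better; here hiring is left uncovered.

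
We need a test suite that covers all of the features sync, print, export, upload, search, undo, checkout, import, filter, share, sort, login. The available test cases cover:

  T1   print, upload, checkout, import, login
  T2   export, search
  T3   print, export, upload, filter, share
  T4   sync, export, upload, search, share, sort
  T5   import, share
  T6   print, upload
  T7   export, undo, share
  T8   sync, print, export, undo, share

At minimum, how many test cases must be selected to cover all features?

4

T1, T3, T4, T7 together cover {sync, print, export, upload, search, undo, checkout, import, filter, share, sort, login} — every feature.
No 3 of the 8 test cases cover everything (all 56 triples fall short), so 4 is minimum.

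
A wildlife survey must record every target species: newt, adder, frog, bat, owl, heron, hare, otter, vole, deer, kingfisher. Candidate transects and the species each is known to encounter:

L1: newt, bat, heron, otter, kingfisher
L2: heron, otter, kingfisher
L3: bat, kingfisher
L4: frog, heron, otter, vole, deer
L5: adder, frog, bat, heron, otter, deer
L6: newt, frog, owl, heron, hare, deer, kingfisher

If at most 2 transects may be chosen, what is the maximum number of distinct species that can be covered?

Choosing L5, L6 covers {newt, adder, frog, bat, owl, heron, hare, otter, deer, kingfisher} — 10 species.
No choice of 2 transects does better; here vole is left uncovered.

10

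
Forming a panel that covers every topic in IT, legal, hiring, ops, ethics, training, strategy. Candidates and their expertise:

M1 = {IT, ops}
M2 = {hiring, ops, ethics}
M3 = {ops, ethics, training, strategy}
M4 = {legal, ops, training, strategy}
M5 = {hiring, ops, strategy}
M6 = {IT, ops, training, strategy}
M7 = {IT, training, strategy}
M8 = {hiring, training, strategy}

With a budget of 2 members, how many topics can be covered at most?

6

Choosing M2, M4 covers {legal, hiring, ops, ethics, training, strategy} — 6 topics.
No choice of 2 members does better; here IT is left uncovered.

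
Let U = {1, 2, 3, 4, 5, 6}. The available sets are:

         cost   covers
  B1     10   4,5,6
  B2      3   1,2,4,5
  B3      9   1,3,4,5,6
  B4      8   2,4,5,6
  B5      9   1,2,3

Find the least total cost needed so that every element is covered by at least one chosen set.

12

B2, B3 cover every element at cost 3 + 9 = 12.
Any cover uses at least 2 sets; among all covering selections none totals below 12.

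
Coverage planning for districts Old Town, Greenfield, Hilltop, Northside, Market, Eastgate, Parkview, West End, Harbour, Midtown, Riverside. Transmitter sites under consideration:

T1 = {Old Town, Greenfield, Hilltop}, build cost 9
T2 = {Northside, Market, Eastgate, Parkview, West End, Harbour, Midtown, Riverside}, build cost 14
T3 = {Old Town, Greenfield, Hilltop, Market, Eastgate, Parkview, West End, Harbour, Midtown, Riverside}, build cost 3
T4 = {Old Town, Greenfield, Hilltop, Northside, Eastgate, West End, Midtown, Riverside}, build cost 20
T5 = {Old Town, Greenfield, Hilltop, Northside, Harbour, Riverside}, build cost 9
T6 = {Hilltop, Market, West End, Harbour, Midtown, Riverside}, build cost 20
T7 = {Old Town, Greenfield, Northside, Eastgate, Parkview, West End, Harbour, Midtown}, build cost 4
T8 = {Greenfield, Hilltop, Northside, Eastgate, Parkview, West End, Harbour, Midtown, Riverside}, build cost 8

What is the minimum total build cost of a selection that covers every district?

T3, T7 cover every district at build cost 3 + 4 = 7.
Any cover uses at least 2 transmitter sites; among all covering selections none totals below 7.

7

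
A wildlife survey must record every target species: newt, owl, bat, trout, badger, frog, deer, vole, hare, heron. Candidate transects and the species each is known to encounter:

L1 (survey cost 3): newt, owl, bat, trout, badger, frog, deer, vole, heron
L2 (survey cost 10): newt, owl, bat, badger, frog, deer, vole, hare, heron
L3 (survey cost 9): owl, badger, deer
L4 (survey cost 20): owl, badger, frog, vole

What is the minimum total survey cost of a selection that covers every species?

L1, L2 cover every species at survey cost 3 + 10 = 13.
Any cover uses at least 2 transects; among all covering selections none totals below 13.

13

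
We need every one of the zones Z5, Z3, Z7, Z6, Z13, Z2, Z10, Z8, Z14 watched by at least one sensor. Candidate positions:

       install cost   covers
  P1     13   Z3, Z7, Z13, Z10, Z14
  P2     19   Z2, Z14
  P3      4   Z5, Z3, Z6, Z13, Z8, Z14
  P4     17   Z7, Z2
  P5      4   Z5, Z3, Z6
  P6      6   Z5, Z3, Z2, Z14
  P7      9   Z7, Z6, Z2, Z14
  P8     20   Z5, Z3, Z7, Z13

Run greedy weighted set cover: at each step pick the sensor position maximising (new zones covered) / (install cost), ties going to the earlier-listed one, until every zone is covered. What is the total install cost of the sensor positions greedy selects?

26

Pick 1: P3 adds 6 new (Z5, Z3, Z6, Z13, Z8, Z14) at install cost 4 (ratio 6/4).
Pick 2: P7 adds 2 new (Z7, Z2) at install cost 9 (ratio 2/9).
Pick 3: P1 adds 1 new (Z10) at install cost 13 (ratio 1/13).
Greedy total install cost: 4 + 9 + 13 = 26. (The true optimum is 23, so greedy overshoots here.)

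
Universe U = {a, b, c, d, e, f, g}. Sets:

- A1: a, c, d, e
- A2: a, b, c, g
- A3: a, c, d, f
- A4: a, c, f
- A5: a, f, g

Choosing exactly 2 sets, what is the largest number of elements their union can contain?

6

Choosing A1, A2 covers {a, b, c, d, e, g} — 6 elements.
No choice of 2 sets does better; here f is left uncovered.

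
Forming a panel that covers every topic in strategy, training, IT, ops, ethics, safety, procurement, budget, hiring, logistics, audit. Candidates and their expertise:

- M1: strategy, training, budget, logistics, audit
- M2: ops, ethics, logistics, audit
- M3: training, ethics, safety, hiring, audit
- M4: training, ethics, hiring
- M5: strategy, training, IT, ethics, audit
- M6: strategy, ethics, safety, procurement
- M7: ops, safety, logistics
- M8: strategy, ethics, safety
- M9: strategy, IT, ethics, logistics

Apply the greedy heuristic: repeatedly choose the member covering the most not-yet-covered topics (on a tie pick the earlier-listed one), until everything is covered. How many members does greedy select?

Pick 1: M1 covers 5 new topics (strategy, training, budget, logistics, audit).
Pick 2: M3 covers 3 new topics (ethics, safety, hiring).
Pick 3: M2 covers 1 new topics (ops).
Pick 4: M5 covers 1 new topics (IT).
Pick 5: M6 covers 1 new topics (procurement).
Greedy uses 5 members.

5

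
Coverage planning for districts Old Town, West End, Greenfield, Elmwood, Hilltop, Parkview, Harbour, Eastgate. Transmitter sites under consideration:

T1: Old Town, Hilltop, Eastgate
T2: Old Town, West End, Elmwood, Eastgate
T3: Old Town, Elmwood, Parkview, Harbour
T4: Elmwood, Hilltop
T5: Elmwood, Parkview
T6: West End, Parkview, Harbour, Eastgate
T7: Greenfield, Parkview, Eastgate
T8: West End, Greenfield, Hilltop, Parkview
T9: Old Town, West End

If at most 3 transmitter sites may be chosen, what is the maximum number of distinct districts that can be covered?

8

Choosing T1, T3, T8 covers {Old Town, West End, Greenfield, Elmwood, Hilltop, Parkview, Harbour, Eastgate} — 8 districts.
That is all 8 districts.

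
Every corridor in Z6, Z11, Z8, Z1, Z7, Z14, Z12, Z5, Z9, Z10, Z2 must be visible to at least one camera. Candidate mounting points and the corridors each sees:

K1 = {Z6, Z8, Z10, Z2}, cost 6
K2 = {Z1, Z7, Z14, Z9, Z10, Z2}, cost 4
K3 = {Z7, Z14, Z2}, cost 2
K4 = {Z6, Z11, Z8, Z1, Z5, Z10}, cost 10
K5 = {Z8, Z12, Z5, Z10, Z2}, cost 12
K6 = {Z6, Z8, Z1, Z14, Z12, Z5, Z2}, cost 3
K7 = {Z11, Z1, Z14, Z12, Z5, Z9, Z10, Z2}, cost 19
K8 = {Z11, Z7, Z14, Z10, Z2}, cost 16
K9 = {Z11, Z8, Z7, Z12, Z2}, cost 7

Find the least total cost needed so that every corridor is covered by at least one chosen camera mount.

K2, K6, K9 cover every corridor at cost 4 + 3 + 7 = 14.
Any cover uses at least 3 camera mounts; among all covering selections none totals below 14.

14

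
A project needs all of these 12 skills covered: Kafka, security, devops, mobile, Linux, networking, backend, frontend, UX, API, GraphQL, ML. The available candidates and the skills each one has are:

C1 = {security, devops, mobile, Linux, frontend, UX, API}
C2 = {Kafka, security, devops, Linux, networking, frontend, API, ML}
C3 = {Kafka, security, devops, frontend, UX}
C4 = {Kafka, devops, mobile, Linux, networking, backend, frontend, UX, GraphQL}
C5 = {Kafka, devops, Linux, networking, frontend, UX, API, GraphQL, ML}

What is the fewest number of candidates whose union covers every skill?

C2, C4 together cover {Kafka, security, devops, mobile, Linux, networking, backend, frontend, UX, API, GraphQL, ML} — every skill.
No single candidate contains all 12 skills, so 2 is optimal.

2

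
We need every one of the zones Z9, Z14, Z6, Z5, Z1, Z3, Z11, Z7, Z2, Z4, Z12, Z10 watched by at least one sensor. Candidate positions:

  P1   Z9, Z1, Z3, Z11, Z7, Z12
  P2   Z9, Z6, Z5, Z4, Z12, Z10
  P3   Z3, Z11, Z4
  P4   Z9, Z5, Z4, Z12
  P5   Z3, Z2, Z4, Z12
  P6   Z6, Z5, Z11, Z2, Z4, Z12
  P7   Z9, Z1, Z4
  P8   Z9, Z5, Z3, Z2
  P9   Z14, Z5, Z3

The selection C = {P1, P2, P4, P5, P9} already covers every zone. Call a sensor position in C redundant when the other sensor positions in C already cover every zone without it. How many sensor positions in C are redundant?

1

Drop P1: Z1, Z11, Z7 uncovered — not redundant.
Drop P2: Z6, Z10 uncovered — not redundant.
Drop P4: the rest still cover every zone — redundant.
Drop P5: Z2 uncovered — not redundant.
Drop P9: Z14 uncovered — not redundant.
1 redundant: P4.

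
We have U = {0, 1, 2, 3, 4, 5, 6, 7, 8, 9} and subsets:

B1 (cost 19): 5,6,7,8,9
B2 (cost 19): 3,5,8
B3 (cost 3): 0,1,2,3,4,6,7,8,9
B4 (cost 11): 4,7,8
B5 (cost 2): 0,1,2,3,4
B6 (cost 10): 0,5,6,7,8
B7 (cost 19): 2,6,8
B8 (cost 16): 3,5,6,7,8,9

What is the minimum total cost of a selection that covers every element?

13

B3, B6 cover every element at cost 3 + 10 = 13.
Any cover uses at least 2 sets; among all covering selections none totals below 13.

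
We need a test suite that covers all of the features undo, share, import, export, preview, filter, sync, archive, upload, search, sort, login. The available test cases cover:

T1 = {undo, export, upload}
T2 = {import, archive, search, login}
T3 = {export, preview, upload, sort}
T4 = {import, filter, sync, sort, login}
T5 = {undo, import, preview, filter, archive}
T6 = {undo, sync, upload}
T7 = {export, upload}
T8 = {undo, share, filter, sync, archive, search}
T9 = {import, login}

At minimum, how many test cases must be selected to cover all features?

T2, T3, T8 together cover {undo, share, import, export, preview, filter, sync, archive, upload, search, sort, login} — every feature.
No 2 of the 9 test cases cover everything (all 36 pairs fall short), so 3 is minimum.

3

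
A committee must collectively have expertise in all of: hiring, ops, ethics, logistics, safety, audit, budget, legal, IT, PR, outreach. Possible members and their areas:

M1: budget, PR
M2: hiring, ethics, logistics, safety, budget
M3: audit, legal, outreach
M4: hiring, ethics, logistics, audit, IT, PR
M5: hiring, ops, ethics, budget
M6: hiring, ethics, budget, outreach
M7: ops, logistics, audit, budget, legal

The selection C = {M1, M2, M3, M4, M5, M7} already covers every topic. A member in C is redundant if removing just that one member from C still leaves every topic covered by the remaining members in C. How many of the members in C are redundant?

Drop M1: the rest still cover every topic — redundant.
Drop M2: safety uncovered — not redundant.
Drop M3: outreach uncovered — not redundant.
Drop M4: IT uncovered — not redundant.
Drop M5: the rest still cover every topic — redundant.
Drop M7: the rest still cover every topic — redundant.
3 redundant: M1, M5, M7.

3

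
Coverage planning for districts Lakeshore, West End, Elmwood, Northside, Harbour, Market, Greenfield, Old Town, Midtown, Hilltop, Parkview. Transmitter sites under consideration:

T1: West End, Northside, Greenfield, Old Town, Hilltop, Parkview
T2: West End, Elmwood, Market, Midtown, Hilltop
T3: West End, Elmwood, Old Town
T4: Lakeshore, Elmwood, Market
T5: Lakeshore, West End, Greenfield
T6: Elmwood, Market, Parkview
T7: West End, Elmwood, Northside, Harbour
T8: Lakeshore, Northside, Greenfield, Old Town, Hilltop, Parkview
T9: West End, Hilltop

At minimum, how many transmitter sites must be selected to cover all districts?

T2, T7, T8 together cover {Lakeshore, West End, Elmwood, Northside, Harbour, Market, Greenfield, Old Town, Midtown, Hilltop, Parkview} — every district.
No 2 of the 9 transmitter sites cover everything (all 36 pairs fall short), so 3 is minimum.
Greedy (largest uncovered first) would take T1, T2, T4, T7 — 4 transmitter sites — but 3 suffice.

3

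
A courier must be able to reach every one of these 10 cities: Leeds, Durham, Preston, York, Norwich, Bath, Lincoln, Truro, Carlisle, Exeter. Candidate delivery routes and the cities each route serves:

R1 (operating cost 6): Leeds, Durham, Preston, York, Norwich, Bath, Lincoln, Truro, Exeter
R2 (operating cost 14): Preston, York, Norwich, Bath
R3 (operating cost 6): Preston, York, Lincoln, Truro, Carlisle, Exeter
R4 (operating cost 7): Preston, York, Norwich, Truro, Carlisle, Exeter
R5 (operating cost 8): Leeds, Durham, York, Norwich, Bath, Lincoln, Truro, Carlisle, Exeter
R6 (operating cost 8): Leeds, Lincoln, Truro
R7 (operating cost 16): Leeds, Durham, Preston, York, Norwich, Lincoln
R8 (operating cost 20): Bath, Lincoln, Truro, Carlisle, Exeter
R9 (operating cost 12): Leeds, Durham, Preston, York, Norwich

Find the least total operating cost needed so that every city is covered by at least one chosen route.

R1, R3 cover every city at operating cost 6 + 6 = 12.
Any cover uses at least 2 routes; among all covering selections none totals below 12.

12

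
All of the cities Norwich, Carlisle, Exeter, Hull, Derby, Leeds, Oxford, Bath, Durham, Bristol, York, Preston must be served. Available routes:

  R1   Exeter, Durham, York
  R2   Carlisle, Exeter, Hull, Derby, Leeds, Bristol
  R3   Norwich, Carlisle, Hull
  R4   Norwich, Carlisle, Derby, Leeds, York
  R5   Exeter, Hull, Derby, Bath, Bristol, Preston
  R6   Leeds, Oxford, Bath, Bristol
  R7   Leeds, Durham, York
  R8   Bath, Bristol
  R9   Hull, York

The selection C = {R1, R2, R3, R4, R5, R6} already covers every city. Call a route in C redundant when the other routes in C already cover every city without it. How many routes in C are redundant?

Drop R1: Durham uncovered — not redundant.
Drop R2: the rest still cover every city — redundant.
Drop R3: the rest still cover every city — redundant.
Drop R4: the rest still cover every city — redundant.
Drop R5: Preston uncovered — not redundant.
Drop R6: Oxford uncovered — not redundant.
3 redundant: R2, R3, R4.

3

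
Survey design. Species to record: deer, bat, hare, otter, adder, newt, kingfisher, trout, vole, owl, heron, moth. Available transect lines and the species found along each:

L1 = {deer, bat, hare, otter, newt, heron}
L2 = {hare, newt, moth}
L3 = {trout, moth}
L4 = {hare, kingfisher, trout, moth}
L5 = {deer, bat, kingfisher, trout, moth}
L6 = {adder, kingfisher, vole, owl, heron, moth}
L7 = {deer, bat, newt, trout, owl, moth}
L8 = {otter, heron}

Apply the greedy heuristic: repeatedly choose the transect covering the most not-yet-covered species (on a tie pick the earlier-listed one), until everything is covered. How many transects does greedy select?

3

Pick 1: L1 covers 6 new species (deer, bat, hare, otter, newt, heron).
Pick 2: L6 covers 5 new species (adder, kingfisher, vole, owl, moth).
Pick 3: L3 covers 1 new species (trout).
Greedy uses 3 transects.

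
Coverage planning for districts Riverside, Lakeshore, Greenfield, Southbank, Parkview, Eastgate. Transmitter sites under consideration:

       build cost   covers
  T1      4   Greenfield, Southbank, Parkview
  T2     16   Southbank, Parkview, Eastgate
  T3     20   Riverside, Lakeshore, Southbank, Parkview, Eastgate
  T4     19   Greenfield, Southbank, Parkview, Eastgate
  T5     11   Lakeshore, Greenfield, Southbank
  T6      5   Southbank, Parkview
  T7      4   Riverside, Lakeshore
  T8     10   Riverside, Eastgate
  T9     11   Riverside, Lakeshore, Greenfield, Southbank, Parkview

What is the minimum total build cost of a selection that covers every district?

T1, T7, T8 cover every district at build cost 4 + 4 + 10 = 18.
Any cover uses at least 2 transmitter sites; among all covering selections none totals below 18.

18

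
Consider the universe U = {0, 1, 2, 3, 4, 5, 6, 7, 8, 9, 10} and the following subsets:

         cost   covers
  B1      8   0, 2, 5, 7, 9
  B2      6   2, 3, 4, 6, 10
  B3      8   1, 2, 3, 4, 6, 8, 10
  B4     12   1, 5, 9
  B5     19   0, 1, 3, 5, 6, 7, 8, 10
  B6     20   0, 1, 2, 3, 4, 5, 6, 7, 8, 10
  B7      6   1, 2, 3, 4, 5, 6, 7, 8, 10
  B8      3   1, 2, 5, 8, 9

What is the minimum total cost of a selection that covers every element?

14

B1, B7 cover every element at cost 8 + 6 = 14.
Any cover uses at least 2 sets; among all covering selections none totals below 14.
Greedy by coverage-per-cost would pick B8, B7, B1 for 17 — worse than the optimum 14.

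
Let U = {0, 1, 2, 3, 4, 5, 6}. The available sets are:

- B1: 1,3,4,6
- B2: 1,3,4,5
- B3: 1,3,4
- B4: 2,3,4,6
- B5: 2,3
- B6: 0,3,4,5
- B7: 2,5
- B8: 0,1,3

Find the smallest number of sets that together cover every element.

3

B1, B4, B6 together cover {0, 1, 2, 3, 4, 5, 6} — every element.
No 2 of the 8 sets cover everything (all 28 pairs fall short), so 3 is minimum.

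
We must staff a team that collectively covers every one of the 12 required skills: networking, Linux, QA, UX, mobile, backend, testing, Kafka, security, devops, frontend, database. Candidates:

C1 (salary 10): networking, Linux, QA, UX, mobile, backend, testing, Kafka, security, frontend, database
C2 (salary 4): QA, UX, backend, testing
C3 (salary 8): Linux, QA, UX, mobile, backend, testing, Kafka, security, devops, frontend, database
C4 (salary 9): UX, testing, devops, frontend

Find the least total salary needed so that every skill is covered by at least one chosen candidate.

18

C1, C3 cover every skill at salary 10 + 8 = 18.
Any cover uses at least 2 candidates; among all covering selections none totals below 18.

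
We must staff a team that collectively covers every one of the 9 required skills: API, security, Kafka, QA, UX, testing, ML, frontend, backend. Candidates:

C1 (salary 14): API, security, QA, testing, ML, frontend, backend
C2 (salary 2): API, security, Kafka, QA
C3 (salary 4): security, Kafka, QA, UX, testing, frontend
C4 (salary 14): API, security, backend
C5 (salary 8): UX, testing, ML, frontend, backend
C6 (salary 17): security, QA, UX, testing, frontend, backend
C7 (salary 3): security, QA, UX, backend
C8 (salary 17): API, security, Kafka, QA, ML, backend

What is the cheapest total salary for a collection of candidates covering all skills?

C2, C5 cover every skill at salary 2 + 8 = 10.
Any cover uses at least 2 candidates; among all covering selections none totals below 10.
Greedy by coverage-per-salary would pick C2, C3, C7, C5 for 17 — worse than the optimum 10.

10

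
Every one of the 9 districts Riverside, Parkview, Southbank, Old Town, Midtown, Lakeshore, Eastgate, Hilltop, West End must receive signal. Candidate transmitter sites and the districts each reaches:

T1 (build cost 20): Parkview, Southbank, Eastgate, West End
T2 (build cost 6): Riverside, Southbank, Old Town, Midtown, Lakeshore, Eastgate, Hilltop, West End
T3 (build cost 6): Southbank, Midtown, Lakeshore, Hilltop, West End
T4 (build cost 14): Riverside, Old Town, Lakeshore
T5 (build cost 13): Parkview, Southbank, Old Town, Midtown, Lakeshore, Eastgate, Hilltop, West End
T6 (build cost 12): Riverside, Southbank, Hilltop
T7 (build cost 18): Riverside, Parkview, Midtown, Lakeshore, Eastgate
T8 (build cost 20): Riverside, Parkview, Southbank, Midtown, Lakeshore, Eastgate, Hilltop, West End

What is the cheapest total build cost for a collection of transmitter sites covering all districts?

T2, T5 cover every district at build cost 6 + 13 = 19.
Any cover uses at least 2 transmitter sites; among all covering selections none totals below 19.

19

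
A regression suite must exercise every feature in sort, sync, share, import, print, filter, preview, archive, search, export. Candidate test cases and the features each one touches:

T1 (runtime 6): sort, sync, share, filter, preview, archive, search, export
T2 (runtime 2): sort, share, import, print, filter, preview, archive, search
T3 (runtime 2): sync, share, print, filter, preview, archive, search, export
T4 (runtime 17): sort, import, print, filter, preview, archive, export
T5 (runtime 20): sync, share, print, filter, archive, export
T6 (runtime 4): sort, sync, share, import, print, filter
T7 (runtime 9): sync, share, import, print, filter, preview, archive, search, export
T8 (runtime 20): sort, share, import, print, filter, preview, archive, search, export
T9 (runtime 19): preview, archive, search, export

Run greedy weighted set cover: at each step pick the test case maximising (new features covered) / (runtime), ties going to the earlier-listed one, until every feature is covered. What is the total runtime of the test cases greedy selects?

Pick 1: T2 adds 8 new (sort, share, import, print, filter, preview, archive, search) at runtime 2 (ratio 8/2).
Pick 2: T3 adds 2 new (sync, export) at runtime 2 (ratio 2/2).
Greedy total runtime: 2 + 2 = 4.

4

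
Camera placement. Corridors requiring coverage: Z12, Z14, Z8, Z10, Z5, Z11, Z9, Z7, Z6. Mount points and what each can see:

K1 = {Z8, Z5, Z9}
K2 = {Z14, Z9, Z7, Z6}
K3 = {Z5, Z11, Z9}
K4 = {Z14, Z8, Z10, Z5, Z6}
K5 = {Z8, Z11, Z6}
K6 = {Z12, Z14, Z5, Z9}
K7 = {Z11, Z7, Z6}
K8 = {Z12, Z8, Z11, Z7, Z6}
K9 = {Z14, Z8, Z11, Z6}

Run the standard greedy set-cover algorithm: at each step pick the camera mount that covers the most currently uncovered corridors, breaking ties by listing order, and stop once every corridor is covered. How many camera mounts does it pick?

3

Pick 1: K4 covers 5 new corridors (Z14, Z8, Z10, Z5, Z6).
Pick 2: K8 covers 3 new corridors (Z12, Z11, Z7).
Pick 3: K1 covers 1 new corridors (Z9).
Greedy uses 3 camera mounts.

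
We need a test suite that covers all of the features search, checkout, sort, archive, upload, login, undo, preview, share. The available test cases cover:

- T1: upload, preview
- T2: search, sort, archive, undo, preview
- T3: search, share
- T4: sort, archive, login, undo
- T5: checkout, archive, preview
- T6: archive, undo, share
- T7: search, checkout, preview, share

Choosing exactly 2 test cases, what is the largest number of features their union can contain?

8

Choosing T4, T7 covers {search, checkout, sort, archive, login, undo, preview, share} — 8 features.
No choice of 2 test cases does better; here upload is left uncovered.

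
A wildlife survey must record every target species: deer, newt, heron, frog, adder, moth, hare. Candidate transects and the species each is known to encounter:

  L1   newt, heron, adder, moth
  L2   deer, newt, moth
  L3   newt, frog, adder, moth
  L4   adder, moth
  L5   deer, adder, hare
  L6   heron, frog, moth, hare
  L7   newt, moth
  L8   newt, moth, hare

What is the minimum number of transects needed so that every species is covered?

L1, L2, L6 together cover {deer, newt, heron, frog, adder, moth, hare} — every species.
No 2 of the 8 transects cover everything (all 28 pairs fall short), so 3 is minimum.

3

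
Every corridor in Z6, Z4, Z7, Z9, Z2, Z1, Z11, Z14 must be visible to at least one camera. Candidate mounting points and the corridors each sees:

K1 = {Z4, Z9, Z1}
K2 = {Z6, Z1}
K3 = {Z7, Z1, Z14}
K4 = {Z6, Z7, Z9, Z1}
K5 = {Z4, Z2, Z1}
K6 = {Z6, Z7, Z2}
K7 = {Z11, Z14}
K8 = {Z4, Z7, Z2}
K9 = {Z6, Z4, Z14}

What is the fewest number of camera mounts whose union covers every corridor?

K1, K6, K7 together cover {Z6, Z4, Z7, Z9, Z2, Z1, Z11, Z14} — every corridor.
No 2 of the 9 camera mounts cover everything (all 36 pairs fall short), so 3 is minimum.

3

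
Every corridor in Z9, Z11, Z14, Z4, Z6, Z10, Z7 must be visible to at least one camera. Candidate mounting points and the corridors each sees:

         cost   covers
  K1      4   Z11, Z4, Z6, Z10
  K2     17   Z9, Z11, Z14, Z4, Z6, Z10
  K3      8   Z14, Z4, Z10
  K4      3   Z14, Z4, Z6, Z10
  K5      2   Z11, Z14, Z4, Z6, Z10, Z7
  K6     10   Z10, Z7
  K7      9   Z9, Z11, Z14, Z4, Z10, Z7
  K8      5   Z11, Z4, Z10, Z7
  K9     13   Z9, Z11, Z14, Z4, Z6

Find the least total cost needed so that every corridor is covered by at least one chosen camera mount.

11

K5, K7 cover every corridor at cost 2 + 9 = 11.
Any cover uses at least 2 camera mounts; among all covering selections none totals below 11.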